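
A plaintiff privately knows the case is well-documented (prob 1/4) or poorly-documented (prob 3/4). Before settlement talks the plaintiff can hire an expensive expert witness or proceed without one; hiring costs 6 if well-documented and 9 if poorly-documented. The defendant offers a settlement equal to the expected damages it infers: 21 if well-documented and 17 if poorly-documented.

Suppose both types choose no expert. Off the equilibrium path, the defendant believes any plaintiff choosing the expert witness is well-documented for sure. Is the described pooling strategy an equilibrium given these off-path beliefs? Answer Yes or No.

Yes

On path, the defendant holds the prior and pays 1/4·21 + 3/4·17 = 18. Off path (the expert witness), believing well-documented, it pays 21.
well-documented: no expert nets 18; the expert witness nets 21 − 6 = 15. well-documented stays.
poorly-documented: no expert nets 18; the expert witness nets 21 − 9 = 12. poorly-documented stays.
No type deviates, so pooling is sustained.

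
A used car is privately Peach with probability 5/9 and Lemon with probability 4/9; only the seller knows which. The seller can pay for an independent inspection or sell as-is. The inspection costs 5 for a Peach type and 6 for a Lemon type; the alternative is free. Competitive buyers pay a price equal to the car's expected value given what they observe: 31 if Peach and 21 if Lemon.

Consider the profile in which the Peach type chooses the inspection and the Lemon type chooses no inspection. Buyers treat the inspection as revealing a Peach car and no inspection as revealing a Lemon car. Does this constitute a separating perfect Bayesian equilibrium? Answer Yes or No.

Under these beliefs, the inspection earns price 31 and no inspection earns price 21.
Peach: the inspection nets 31 − 5 = 26; no inspection nets 21. Peach prefers the inspection.
Lemon: the inspection nets 31 − 6 = 25; no inspection nets 21. Lemon would deviate to the inspection.
Lemon has a profitable deviation, so the profile is not an equilibrium.

No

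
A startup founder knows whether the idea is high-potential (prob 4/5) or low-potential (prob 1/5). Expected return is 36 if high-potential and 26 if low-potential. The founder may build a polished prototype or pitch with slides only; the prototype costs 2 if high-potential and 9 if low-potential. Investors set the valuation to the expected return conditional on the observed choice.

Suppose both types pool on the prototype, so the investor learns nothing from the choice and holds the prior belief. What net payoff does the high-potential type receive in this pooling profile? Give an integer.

32

Pooled valuation = 4/5·36 + 1/5·26 = 34.
high-potential pays cost 2 for the prototype, so net payoff = 34 − 2 = 32.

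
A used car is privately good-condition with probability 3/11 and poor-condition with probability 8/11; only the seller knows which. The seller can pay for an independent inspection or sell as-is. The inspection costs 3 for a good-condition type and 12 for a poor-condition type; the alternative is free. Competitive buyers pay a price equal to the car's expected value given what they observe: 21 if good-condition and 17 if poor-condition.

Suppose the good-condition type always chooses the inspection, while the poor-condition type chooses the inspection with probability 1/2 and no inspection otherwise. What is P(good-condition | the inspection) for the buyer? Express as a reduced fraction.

P(the inspection) = (3/11)·1 + (8/11)·(1/2) = 7/11.
By Bayes' rule, P(good-condition | the inspection) = (3/11) / (7/11) = 3/7.

3/7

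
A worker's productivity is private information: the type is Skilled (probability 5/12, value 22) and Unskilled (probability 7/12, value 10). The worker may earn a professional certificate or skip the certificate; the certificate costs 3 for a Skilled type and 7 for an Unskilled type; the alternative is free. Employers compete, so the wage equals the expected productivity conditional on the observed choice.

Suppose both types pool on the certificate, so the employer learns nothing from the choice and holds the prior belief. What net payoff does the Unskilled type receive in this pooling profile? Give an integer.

Pooled wage = 5/12·22 + 7/12·10 = 15.
Unskilled pays cost 7 for the certificate, so net payoff = 15 − 7 = 8.

8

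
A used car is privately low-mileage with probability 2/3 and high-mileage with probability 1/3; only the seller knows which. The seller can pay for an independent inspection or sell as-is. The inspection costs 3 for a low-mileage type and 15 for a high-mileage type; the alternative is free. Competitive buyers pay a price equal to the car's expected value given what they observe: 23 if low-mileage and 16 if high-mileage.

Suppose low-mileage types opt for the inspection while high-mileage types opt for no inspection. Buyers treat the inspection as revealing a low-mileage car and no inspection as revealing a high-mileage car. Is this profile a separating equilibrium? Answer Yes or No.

Under these beliefs, the inspection earns price 23 and no inspection earns price 16.
low-mileage: the inspection nets 23 − 3 = 20; no inspection nets 16. low-mileage prefers the inspection.
high-mileage: the inspection nets 23 − 15 = 8; no inspection nets 16. high-mileage prefers no inspection.
Neither type deviates, so the separating profile is an equilibrium.

Yes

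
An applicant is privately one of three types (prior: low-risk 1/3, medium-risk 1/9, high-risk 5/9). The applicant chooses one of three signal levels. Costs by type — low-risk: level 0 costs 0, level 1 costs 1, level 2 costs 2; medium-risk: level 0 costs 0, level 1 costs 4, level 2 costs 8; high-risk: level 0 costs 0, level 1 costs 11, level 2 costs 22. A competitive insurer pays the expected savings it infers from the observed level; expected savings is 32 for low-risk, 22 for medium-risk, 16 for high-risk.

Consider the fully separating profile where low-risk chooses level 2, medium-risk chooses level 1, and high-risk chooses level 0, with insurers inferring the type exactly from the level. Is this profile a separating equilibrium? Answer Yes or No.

Separating rebates: level 2 → 32, level 1 → 22, level 0 → 16.
low-risk (assigned level 2): level 0: 16 − 0 = 16; level 1: 22 − 1 = 21; level 2: 32 − 2 = 30. low-risk stays.
medium-risk (assigned level 1): level 0: 16 − 0 = 16; level 1: 22 − 4 = 18; level 2: 32 − 8 = 24. medium-risk prefers level 2.
high-risk (assigned level 0): level 0: 16 − 0 = 16; level 1: 22 − 11 = 11; level 2: 32 − 22 = 10. high-risk stays.
At least one type deviates; the separating profile fails.

No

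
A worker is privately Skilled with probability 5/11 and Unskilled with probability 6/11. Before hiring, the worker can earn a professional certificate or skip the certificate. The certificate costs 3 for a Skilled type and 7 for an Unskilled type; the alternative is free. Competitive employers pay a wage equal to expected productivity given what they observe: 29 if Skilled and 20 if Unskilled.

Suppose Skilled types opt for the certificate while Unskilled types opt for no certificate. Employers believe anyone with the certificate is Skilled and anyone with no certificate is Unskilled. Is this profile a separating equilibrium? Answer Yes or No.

No

Under these beliefs, the certificate earns wage 29 and no certificate earns wage 20.
Skilled: the certificate nets 29 − 3 = 26; no certificate nets 20. Skilled prefers the certificate.
Unskilled: the certificate nets 29 − 7 = 22; no certificate nets 20. Unskilled would deviate to the certificate.
Unskilled has a profitable deviation, so the profile is not an equilibrium.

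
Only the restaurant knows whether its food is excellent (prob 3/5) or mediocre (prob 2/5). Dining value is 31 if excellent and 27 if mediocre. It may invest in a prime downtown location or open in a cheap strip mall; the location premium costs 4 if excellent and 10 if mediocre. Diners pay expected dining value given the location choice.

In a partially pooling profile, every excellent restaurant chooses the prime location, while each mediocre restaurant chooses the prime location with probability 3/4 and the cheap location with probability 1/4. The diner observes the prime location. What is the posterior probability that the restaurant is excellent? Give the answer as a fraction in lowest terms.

P(the prime location) = (3/5)·1 + (2/5)·(3/4) = 9/10.
By Bayes' rule, P(excellent | the prime location) = (3/5) / (9/10) = 2/3.

2/3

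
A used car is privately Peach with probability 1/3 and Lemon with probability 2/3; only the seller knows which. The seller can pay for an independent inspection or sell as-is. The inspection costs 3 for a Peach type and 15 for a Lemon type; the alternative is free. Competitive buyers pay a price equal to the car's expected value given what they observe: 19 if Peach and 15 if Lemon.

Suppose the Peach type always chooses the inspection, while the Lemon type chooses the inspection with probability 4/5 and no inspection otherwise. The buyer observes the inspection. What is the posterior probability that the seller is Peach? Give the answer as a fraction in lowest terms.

5/13

P(the inspection) = (1/3)·1 + (2/3)·(4/5) = 13/15.
By Bayes' rule, P(Peach | the inspection) = (1/3) / (13/15) = 5/13.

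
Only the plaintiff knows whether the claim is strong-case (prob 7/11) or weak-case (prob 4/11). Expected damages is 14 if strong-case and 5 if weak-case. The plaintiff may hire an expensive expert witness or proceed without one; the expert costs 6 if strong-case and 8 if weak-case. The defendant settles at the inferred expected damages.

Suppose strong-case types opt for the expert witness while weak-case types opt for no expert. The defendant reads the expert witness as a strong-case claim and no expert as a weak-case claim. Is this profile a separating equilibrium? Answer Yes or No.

No

Under these beliefs, the expert witness earns settlement 14 and no expert earns settlement 5.
strong-case: the expert witness nets 14 − 6 = 8; no expert nets 5. strong-case prefers the expert witness.
weak-case: the expert witness nets 14 − 8 = 6; no expert nets 5. weak-case would deviate to the expert witness.
weak-case has a profitable deviation, so the profile is not an equilibrium.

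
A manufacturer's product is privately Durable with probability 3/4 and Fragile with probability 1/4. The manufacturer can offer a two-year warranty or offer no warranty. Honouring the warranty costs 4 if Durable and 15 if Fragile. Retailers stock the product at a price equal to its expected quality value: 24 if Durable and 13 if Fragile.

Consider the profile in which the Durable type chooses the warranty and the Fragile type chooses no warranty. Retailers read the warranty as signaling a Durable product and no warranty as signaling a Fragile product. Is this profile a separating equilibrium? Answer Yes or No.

Under these beliefs, the warranty earns price 24 and no warranty earns price 13.
Durable: the warranty nets 24 − 4 = 20; no warranty nets 13. Durable prefers the warranty.
Fragile: the warranty nets 24 − 15 = 9; no warranty nets 13. Fragile prefers no warranty.
Neither type deviates, so the separating profile is an equilibrium.

Yes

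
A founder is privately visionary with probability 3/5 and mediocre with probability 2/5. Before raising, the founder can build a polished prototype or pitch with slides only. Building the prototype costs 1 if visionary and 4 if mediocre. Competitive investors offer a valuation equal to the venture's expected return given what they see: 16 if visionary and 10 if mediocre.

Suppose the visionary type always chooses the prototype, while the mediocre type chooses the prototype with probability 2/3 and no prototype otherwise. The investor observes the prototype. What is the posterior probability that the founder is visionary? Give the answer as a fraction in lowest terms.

P(the prototype) = (3/5)·1 + (2/5)·(2/3) = 13/15.
By Bayes' rule, P(visionary | the prototype) = (3/5) / (13/15) = 9/13.

9/13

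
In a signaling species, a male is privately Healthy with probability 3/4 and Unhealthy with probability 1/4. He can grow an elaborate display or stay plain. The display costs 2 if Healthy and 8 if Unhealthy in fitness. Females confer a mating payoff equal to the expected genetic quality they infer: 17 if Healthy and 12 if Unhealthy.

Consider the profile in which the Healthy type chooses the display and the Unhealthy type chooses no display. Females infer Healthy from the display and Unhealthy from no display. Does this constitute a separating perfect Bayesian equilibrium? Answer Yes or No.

Under these beliefs, the display earns mating payoff 17 and no display earns mating payoff 12.
Healthy: the display nets 17 − 2 = 15; no display nets 12. Healthy prefers the display.
Unhealthy: the display nets 17 − 8 = 9; no display nets 12. Unhealthy prefers no display.
Neither type deviates, so the separating profile is an equilibrium.

Yes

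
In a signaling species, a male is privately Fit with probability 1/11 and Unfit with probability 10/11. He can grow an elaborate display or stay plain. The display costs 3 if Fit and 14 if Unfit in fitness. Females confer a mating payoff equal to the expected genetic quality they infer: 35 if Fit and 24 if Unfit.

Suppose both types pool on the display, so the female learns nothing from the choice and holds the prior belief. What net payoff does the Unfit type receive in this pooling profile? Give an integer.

11

Pooled mating payoff = 1/11·35 + 10/11·24 = 25.
Unfit pays cost 14 for the display, so net payoff = 25 − 14 = 11.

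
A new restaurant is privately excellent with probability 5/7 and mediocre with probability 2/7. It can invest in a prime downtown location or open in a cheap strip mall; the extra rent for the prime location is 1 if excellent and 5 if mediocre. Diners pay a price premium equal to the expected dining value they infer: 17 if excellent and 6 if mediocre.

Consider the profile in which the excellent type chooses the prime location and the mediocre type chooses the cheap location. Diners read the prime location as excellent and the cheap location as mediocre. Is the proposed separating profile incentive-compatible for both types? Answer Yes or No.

Under these beliefs, the prime location earns price premium 17 and the cheap location earns price premium 6.
excellent: the prime location nets 17 − 1 = 16; the cheap location nets 6. excellent prefers the prime location.
mediocre: the prime location nets 17 − 5 = 12; the cheap location nets 6. mediocre would deviate to the prime location.
mediocre has a profitable deviation, so the profile is not an equilibrium.

No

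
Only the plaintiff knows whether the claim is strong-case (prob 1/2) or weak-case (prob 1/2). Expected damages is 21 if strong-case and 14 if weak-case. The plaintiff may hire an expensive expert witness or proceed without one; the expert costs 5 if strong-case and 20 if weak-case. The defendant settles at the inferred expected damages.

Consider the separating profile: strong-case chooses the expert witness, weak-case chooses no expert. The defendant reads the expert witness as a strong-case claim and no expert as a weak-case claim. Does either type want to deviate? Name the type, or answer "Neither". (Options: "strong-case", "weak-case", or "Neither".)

Neither

The expert witness pays 21; no expert pays 14.
strong-case: assigned the expert witness, nets 21 − 5 = 16; deviating to no expert nets 14.
weak-case: assigned no expert, nets 14; deviating to the expert witness nets 21 − 20 = 1.
Both types strictly prefer their assigned action; no profitable deviation.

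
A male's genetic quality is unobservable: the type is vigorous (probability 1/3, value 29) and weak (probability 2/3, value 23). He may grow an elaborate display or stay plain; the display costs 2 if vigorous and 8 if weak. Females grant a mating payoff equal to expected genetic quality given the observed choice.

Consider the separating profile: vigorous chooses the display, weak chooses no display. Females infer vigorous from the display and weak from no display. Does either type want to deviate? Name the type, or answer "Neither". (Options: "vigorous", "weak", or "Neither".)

The display pays 29; no display pays 23.
vigorous: assigned the display, nets 29 − 2 = 27; deviating to no display nets 23.
weak: assigned no display, nets 23; deviating to the display nets 29 − 8 = 21.
Both types strictly prefer their assigned action; no profitable deviation.

Neither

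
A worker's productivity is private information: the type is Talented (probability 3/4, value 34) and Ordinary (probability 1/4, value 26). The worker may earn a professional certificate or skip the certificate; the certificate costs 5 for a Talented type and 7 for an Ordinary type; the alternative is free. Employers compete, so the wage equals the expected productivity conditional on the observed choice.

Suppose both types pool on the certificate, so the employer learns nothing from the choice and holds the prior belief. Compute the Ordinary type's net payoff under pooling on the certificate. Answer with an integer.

25

Pooled wage = 3/4·34 + 1/4·26 = 32.
Ordinary pays cost 7 for the certificate, so net payoff = 32 − 7 = 25.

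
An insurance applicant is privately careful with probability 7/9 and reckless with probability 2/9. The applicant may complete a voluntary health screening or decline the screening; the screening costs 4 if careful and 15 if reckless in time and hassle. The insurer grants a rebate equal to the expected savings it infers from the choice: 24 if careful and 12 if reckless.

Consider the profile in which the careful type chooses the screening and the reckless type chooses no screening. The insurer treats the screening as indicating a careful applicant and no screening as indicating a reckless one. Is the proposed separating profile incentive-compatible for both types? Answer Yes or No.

Under these beliefs, the screening earns rebate 24 and no screening earns rebate 12.
careful: the screening nets 24 − 4 = 20; no screening nets 12. careful prefers the screening.
reckless: the screening nets 24 − 15 = 9; no screening nets 12. reckless prefers no screening.
Neither type deviates, so the separating profile is an equilibrium.

Yes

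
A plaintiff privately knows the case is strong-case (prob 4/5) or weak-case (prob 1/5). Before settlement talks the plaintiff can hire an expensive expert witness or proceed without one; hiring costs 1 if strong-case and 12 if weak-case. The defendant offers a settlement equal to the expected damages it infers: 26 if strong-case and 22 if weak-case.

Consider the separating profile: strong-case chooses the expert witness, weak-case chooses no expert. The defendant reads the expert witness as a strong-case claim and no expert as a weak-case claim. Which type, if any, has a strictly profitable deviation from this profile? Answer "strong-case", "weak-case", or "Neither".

Neither

The expert witness pays 26; no expert pays 22.
strong-case: assigned the expert witness, nets 26 − 1 = 25; deviating to no expert nets 22.
weak-case: assigned no expert, nets 22; deviating to the expert witness nets 26 − 12 = 14.
Both types strictly prefer their assigned action; no profitable deviation.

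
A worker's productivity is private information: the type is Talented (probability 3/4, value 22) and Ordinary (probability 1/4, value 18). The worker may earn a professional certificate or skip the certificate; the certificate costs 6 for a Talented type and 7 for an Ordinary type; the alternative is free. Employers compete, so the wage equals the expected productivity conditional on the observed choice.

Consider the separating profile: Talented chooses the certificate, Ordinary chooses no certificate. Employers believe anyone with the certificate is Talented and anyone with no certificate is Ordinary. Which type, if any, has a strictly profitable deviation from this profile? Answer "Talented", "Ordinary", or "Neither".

The certificate pays 22; no certificate pays 18.
Talented: assigned the certificate, nets 22 − 6 = 16; deviating to no certificate nets 18.
Ordinary: assigned no certificate, nets 18; deviating to the certificate nets 22 − 7 = 15.
The Talented type gains 2 by deviating.

Talented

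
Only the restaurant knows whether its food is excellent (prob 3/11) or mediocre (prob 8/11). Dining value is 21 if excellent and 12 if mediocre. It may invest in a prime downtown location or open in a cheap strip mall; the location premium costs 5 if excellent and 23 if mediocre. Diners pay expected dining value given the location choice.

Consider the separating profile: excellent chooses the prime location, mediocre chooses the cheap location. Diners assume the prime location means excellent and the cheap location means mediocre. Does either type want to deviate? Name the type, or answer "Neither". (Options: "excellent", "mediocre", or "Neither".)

The prime location pays 21; the cheap location pays 12.
excellent: assigned the prime location, nets 21 − 5 = 16; deviating to the cheap location nets 12.
mediocre: assigned the cheap location, nets 12; deviating to the prime location nets 21 − 23 = -2.
Both types strictly prefer their assigned action; no profitable deviation.

Neither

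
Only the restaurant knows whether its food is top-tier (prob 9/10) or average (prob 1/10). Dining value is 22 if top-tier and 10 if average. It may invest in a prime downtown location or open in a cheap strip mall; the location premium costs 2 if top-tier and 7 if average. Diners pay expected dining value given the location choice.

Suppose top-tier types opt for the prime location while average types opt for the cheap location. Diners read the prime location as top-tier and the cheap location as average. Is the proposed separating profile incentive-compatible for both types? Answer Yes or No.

No

Under these beliefs, the prime location earns price premium 22 and the cheap location earns price premium 10.
top-tier: the prime location nets 22 − 2 = 20; the cheap location nets 10. top-tier prefers the prime location.
average: the prime location nets 22 − 7 = 15; the cheap location nets 10. average would deviate to the prime location.
average has a profitable deviation, so the profile is not an equilibrium.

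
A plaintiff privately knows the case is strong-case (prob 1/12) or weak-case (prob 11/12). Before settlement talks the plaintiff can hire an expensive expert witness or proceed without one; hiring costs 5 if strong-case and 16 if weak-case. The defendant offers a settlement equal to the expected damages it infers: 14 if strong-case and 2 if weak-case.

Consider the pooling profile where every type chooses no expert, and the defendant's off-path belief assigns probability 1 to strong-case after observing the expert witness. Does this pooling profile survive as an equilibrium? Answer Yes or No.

No

On path, the defendant holds the prior and pays 1/12·14 + 11/12·2 = 3. Off path (the expert witness), believing strong-case, it pays 14.
strong-case: no expert nets 3; the expert witness nets 14 − 5 = 9. strong-case would deviate.
weak-case: no expert nets 3; the expert witness nets 14 − 16 = -2. weak-case stays.
A type deviates, so pooling fails.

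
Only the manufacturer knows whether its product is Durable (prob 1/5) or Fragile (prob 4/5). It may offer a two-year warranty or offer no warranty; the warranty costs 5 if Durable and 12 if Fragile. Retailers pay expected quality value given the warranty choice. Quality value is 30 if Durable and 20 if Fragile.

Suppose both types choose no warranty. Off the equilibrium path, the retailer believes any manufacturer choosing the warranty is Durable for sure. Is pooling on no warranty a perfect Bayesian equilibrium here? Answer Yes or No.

On path, the retailer holds the prior and pays 1/5·30 + 4/5·20 = 22. Off path (the warranty), believing Durable, it pays 30.
Durable: no warranty nets 22; the warranty nets 30 − 5 = 25. Durable would deviate.
Fragile: no warranty nets 22; the warranty nets 30 − 12 = 18. Fragile stays.
A type deviates, so pooling fails.

No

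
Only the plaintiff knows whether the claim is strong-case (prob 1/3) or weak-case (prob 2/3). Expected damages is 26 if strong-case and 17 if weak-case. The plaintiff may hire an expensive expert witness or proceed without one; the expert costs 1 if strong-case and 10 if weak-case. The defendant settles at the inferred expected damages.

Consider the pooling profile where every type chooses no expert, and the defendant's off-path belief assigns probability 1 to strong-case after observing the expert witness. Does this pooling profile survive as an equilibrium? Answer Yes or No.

On path, the defendant holds the prior and pays 1/3·26 + 2/3·17 = 20. Off path (the expert witness), believing strong-case, it pays 26.
strong-case: no expert nets 20; the expert witness nets 26 − 1 = 25. strong-case would deviate.
weak-case: no expert nets 20; the expert witness nets 26 − 10 = 16. weak-case stays.
A type deviates, so pooling fails.

No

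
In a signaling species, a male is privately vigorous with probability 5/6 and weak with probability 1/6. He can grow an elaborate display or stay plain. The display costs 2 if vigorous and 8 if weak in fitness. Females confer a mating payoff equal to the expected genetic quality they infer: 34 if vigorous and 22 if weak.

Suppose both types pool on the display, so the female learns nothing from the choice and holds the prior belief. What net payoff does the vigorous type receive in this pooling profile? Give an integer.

Pooled mating payoff = 5/6·34 + 1/6·22 = 32.
vigorous pays cost 2 for the display, so net payoff = 32 − 2 = 30.

30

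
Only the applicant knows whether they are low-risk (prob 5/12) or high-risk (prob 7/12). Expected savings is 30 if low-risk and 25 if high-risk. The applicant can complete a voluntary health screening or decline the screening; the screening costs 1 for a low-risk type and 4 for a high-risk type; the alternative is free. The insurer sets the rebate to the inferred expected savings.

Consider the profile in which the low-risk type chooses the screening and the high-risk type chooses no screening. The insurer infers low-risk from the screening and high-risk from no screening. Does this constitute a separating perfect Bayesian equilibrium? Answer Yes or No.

No

Under these beliefs, the screening earns rebate 30 and no screening earns rebate 25.
low-risk: the screening nets 30 − 1 = 29; no screening nets 25. low-risk prefers the screening.
high-risk: the screening nets 30 − 4 = 26; no screening nets 25. high-risk would deviate to the screening.
high-risk has a profitable deviation, so the profile is not an equilibrium.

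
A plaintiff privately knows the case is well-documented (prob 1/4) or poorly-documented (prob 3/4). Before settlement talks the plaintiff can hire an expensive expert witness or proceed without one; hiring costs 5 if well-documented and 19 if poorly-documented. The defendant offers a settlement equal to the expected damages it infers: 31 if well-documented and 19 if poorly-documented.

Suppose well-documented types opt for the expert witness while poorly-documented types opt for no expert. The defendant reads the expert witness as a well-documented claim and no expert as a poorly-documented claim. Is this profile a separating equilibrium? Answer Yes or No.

Under these beliefs, the expert witness earns settlement 31 and no expert earns settlement 19.
well-documented: the expert witness nets 31 − 5 = 26; no expert nets 19. well-documented prefers the expert witness.
poorly-documented: the expert witness nets 31 − 19 = 12; no expert nets 19. poorly-documented prefers no expert.
Neither type deviates, so the separating profile is an equilibrium.

Yes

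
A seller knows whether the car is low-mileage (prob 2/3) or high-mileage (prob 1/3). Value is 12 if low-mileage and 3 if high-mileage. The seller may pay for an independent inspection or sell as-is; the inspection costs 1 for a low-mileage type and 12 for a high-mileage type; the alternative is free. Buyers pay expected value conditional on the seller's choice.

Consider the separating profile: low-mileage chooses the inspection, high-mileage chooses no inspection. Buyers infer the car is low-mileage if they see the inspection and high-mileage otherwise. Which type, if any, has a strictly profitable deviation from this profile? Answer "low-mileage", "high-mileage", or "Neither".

Neither

The inspection pays 12; no inspection pays 3.
low-mileage: assigned the inspection, nets 12 − 1 = 11; deviating to no inspection nets 3.
high-mileage: assigned no inspection, nets 3; deviating to the inspection nets 12 − 12 = 0.
Both types strictly prefer their assigned action; no profitable deviation.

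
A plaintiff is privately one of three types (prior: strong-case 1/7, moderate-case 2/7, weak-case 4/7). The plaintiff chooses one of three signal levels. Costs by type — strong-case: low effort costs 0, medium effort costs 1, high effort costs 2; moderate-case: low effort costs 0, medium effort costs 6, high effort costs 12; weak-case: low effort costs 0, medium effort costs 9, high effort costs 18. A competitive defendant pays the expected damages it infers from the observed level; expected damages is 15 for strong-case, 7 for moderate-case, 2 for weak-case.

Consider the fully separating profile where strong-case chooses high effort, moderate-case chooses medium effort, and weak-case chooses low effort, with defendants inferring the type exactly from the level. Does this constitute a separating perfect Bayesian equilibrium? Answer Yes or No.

Separating settlements: high effort → 15, medium effort → 7, low effort → 2.
strong-case (assigned high effort): low effort: 2 − 0 = 2; medium effort: 7 − 1 = 6; high effort: 15 − 2 = 13. strong-case stays.
moderate-case (assigned medium effort): low effort: 2 − 0 = 2; medium effort: 7 − 6 = 1; high effort: 15 − 12 = 3. moderate-case prefers high effort.
weak-case (assigned low effort): low effort: 2 − 0 = 2; medium effort: 7 − 9 = -2; high effort: 15 − 18 = -3. weak-case stays.
At least one type deviates; the separating profile fails.

No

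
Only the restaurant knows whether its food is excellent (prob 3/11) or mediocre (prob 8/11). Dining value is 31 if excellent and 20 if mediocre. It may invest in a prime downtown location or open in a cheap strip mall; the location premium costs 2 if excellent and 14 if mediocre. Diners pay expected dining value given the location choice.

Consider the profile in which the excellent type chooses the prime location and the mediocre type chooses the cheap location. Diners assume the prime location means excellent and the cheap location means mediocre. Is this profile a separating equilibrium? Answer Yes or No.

Yes

Under these beliefs, the prime location earns price premium 31 and the cheap location earns price premium 20.
excellent: the prime location nets 31 − 2 = 29; the cheap location nets 20. excellent prefers the prime location.
mediocre: the prime location nets 31 − 14 = 17; the cheap location nets 20. mediocre prefers the cheap location.
Neither type deviates, so the separating profile is an equilibrium.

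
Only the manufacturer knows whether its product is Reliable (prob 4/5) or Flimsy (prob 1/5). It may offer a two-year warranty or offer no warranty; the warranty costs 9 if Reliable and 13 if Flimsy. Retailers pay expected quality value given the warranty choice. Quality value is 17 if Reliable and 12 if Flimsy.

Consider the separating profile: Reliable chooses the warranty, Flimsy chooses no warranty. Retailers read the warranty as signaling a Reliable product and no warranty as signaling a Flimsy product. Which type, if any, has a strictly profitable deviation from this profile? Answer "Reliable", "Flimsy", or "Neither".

Reliable

The warranty pays 17; no warranty pays 12.
Reliable: assigned the warranty, nets 17 − 9 = 8; deviating to no warranty nets 12.
Flimsy: assigned no warranty, nets 12; deviating to the warranty nets 17 − 13 = 4.
The Reliable type gains 4 by deviating.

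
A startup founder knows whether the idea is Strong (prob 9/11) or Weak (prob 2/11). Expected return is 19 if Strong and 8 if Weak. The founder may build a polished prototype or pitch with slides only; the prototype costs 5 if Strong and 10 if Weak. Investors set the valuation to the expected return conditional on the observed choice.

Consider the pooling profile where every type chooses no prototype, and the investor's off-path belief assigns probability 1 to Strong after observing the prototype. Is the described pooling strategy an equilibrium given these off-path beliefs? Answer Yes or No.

Yes

On path, the investor holds the prior and pays 9/11·19 + 2/11·8 = 17. Off path (the prototype), believing Strong, it pays 19.
Strong: no prototype nets 17; the prototype nets 19 − 5 = 14. Strong stays.
Weak: no prototype nets 17; the prototype nets 19 − 10 = 9. Weak stays.
No type deviates, so pooling is sustained.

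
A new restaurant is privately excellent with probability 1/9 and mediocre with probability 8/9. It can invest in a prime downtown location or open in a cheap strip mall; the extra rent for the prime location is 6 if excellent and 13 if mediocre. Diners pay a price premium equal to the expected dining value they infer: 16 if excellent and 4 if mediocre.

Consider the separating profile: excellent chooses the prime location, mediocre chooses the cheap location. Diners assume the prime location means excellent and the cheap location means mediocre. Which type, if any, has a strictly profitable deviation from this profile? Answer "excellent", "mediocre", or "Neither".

Neither

The prime location pays 16; the cheap location pays 4.
excellent: assigned the prime location, nets 16 − 6 = 10; deviating to the cheap location nets 4.
mediocre: assigned the cheap location, nets 4; deviating to the prime location nets 16 − 13 = 3.
Both types strictly prefer their assigned action; no profitable deviation.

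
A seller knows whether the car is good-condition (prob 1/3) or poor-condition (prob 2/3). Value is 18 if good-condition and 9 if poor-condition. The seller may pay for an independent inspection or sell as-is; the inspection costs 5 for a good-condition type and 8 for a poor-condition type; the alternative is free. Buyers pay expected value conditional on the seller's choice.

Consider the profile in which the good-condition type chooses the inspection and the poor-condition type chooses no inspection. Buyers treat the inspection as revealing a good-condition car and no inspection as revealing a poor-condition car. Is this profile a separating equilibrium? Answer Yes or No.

No

Under these beliefs, the inspection earns price 18 and no inspection earns price 9.
good-condition: the inspection nets 18 − 5 = 13; no inspection nets 9. good-condition prefers the inspection.
poor-condition: the inspection nets 18 − 8 = 10; no inspection nets 9. poor-condition would deviate to the inspection.
poor-condition has a profitable deviation, so the profile is not an equilibrium.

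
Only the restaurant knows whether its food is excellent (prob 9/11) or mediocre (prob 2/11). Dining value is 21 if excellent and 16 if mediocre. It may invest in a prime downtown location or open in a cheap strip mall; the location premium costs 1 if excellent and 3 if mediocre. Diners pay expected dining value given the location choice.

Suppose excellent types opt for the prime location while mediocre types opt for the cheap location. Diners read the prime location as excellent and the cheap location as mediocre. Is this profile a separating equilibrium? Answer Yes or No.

No

Under these beliefs, the prime location earns price premium 21 and the cheap location earns price premium 16.
excellent: the prime location nets 21 − 1 = 20; the cheap location nets 16. excellent prefers the prime location.
mediocre: the prime location nets 21 − 3 = 18; the cheap location nets 16. mediocre would deviate to the prime location.
mediocre has a profitable deviation, so the profile is not an equilibrium.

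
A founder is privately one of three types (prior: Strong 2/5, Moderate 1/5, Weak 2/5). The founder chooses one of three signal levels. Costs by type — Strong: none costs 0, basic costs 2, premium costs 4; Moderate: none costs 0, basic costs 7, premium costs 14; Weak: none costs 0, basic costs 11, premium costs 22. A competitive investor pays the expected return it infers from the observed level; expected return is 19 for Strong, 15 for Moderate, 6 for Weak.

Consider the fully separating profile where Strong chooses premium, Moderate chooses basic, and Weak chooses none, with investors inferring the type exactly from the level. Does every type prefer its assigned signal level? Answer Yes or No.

Separating valuations: premium → 19, basic → 15, none → 6.
Strong (assigned premium): none: 6 − 0 = 6; basic: 15 − 2 = 13; premium: 19 − 4 = 15. Strong stays.
Moderate (assigned basic): none: 6 − 0 = 6; basic: 15 − 7 = 8; premium: 19 − 14 = 5. Moderate stays.
Weak (assigned none): none: 6 − 0 = 6; basic: 15 − 11 = 4; premium: 19 − 22 = -3. Weak stays.
Every type prefers its assigned level; separation holds.

Yes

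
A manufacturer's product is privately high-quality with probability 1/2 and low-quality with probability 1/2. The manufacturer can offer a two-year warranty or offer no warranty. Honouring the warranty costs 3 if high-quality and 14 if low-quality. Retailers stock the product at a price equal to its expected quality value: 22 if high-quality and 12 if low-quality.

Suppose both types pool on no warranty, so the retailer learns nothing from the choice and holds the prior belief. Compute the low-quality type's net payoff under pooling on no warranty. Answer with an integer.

Pooled price = 1/2·22 + 1/2·12 = 17.
low-quality pays no cost for no warranty, so net payoff = 17.

17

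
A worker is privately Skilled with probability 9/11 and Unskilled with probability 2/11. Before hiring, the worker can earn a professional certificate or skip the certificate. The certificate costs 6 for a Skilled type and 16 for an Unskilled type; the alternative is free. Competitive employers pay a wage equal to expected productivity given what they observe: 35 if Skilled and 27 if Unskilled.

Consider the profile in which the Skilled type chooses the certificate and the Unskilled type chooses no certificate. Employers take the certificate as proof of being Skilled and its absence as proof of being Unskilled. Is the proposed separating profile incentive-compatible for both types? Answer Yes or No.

Under these beliefs, the certificate earns wage 35 and no certificate earns wage 27.
Skilled: the certificate nets 35 − 6 = 29; no certificate nets 27. Skilled prefers the certificate.
Unskilled: the certificate nets 35 − 16 = 19; no certificate nets 27. Unskilled prefers no certificate.
Neither type deviates, so the separating profile is an equilibrium.

Yes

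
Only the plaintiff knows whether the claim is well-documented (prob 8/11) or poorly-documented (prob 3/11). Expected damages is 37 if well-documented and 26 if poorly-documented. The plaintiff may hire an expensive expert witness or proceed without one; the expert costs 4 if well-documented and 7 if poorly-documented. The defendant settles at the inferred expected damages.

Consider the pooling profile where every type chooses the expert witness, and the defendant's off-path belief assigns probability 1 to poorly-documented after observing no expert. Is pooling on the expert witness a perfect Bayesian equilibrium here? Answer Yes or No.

Yes

On path, the defendant holds the prior and pays 8/11·37 + 3/11·26 = 34. Off path (no expert), believing poorly-documented, it pays 26.
well-documented: the expert witness nets 34 − 4 = 30; no expert nets 26. well-documented stays.
poorly-documented: the expert witness nets 34 − 7 = 27; no expert nets 26. poorly-documented stays.
No type deviates, so pooling is sustained.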